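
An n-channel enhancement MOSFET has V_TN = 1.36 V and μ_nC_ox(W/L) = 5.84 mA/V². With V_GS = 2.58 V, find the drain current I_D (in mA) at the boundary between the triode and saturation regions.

I_D = 4.35 mA

At the boundary V_DS = V_ov = V_GS − V_TN = 2.58 − 1.36 = 1.22 V.
I_D = ½ k_n V_ov² = 0.5 × 5.84 × 1.22² = 4.35 mA.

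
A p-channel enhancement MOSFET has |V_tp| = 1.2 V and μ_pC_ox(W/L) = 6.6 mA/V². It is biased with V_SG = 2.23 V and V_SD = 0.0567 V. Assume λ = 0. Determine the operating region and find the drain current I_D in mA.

Triode; I_D = 0.375 mA

V_ov = V_SG − |V_tp| = 2.23 − 1.2 = 1.03 V.
Since V_SD = 0.0567 V < V_ov = 1.03 V, the device is in the triode region.
I_D = k_p [V_ov · V_SD − ½ V_SD²] = 6.6 × [1.03 × 0.0567 − 0.5 × 0.0567²] = 0.375 mA.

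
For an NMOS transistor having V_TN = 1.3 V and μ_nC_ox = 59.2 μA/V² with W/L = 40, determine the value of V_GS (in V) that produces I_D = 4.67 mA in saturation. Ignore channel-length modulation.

k_n = μ_nC_ox · (W/L) = 2.368 mA/V².
In saturation I_D = ½ k_n (V_GS − V_TN)², so V_GS − V_TN = √(2 I_D / k_n) = √(2 × 4.67 / 2.368) = 1.99 V.
V_GS = 1.3 + 1.99 = 3.29 V.

V_GS = 3.29 V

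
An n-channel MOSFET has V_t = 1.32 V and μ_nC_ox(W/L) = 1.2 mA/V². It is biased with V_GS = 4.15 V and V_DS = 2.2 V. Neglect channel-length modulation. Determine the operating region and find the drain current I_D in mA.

V_ov = V_GS − V_t = 4.15 − 1.32 = 2.83 V.
Since V_DS = 2.2 V < V_ov = 2.83 V, the device is in the triode region.
I_D = k_n [V_ov · V_DS − ½ V_DS²] = 1.2 × [2.83 × 2.2 − 0.5 × 2.2²] = 4.57 mA.

Triode; I_D = 4.57 mA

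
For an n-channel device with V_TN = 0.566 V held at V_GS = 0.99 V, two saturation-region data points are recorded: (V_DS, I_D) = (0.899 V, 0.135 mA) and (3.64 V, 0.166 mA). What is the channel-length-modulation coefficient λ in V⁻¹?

λ = 0.0906 V⁻¹

With V_GS fixed, I_D ∝ (1 + λ V_DS) in saturation, so I_D2/I_D1 = (1 + λ V_DS2)/(1 + λ V_DS1).
0.166/0.135 = 1.23 = (1 + 3.64 λ)/(1 + 0.899 λ).
Solving: λ (I_D1 V_DS2 − I_D2 V_DS1) = I_D2 − I_D1, so λ = (0.166 − 0.135) / (0.135 × 3.64 − 0.166 × 0.899) = 0.031 / 0.342 = 0.0906 V⁻¹.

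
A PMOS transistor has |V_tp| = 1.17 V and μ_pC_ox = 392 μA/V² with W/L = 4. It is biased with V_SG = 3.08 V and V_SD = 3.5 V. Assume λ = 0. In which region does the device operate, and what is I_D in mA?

Saturation; I_D = 2.86 mA

k_p = μ_pC_ox · (W/L) = 1.568 mA/V².
V_ov = V_SG − |V_tp| = 3.08 − 1.17 = 1.91 V.
Since V_SD = 3.5 V ≥ V_ov = 1.91 V, the device is in saturation.
I_D = ½ k_p V_ov² = 0.5 × 1.568 × 1.91² = 2.86 mA.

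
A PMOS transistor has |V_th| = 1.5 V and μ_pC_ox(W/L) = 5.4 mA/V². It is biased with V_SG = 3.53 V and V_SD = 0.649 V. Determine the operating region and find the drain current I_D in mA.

V_ov = V_SG − |V_th| = 3.53 − 1.5 = 2.03 V.
Since V_SD = 0.649 V < V_ov = 2.03 V, the device is in the triode region.
I_D = k_p [V_ov · V_SD − ½ V_SD²] = 5.4 × [2.03 × 0.649 − 0.5 × 0.649²] = 5.98 mA.

Triode; I_D = 5.98 mA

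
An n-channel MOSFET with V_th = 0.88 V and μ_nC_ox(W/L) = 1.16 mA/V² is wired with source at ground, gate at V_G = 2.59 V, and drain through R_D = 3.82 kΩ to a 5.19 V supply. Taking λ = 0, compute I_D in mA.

V_GS = V_G = 2.59 V, so V_ov = 2.59 − 0.88 = 1.71 V.
Assume saturation: I_D = ½ k_n V_ov² = 0.5 × 1.16 × 1.71² = 1.7 mA, giving V_DS = V_DD − I_D R_D = 5.19 − 1.7 × 3.82 = -1.29 V.
But -1.29 V < V_ov = 1.71 V, so the device is actually in triode.
In triode I_D = k_n[V_ov V_DS − ½ V_DS²] and I_D = (V_DD − V_DS)/R_D. Equating: 2.22 V_DS² − 8.577 V_DS + 5.19 = 0, giving V_DS = 0.751 V (the root below V_ov).
I_D = (5.19 − 0.751) / 3.82 = 1.16 mA.

I_D = 1.16 mA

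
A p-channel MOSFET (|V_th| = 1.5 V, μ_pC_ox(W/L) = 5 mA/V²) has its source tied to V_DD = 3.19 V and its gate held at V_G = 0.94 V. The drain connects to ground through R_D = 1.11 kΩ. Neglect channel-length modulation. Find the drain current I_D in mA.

I_D = 1.41 mA

V_SG = V_DD − V_G = 3.19 − 0.94 = 2.25 V, so V_ov = 2.25 − 1.5 = 0.75 V.
Assume saturation: I_D = ½ k_p V_ov² = 0.5 × 5 × 0.75² = 1.41 mA, giving V_SD = V_DD − I_D R_D = 3.19 − 1.41 × 1.11 = 1.63 V.
V_SD = 1.63 V ≥ V_ov = 0.75 V, confirming saturation.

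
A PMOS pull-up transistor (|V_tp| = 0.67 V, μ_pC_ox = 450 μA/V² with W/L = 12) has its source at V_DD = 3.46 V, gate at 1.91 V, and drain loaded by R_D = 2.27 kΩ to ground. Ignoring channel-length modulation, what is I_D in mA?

I_D = 1.36 mA

V_SG = V_DD − V_G = 3.46 − 1.91 = 1.55 V, so V_ov = 1.55 − 0.67 = 0.88 V.
k_p = μ_pC_ox · (W/L) = 5.4 mA/V².
Assume saturation: I_D = ½ k_p V_ov² = 0.5 × 5.4 × 0.88² = 2.09 mA, giving V_SD = V_DD − I_D R_D = 3.46 − 2.09 × 2.27 = -1.29 V.
But -1.29 V < V_ov = 0.88 V, so the device is actually in triode.
In triode I_D = k_p[V_ov V_SD − ½ V_SD²] and I_D = (V_DD − V_SD)/R_D. Equating: 6.13 V_SD² − 11.79 V_SD + 3.46 = 0, giving V_SD = 0.361 V (the root below V_ov).
I_D = (3.46 − 0.361) / 2.27 = 1.36 mA.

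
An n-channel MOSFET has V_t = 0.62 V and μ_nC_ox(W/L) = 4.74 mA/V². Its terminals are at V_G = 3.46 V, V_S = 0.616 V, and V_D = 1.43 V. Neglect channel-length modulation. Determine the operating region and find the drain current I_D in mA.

Triode; I_D = 7.01 mA

V_GS = V_G − V_S = 3.46 − 0.616 = 2.84 V; V_DS = V_D − V_S = 1.43 − 0.616 = 0.814 V.
V_ov = V_GS − V_t = 2.84 − 0.62 = 2.22 V.
Since V_DS = 0.814 V < V_ov = 2.22 V, the device is in the triode region.
I_D = k_n [V_ov · V_DS − ½ V_DS²] = 4.74 × [2.22 × 0.814 − 0.5 × 0.814²] = 7.01 mA.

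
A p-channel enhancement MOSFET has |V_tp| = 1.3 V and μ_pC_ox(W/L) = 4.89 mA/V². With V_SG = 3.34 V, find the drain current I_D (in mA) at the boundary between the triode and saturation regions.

At the boundary V_SD = V_ov = V_SG − |V_tp| = 3.34 − 1.3 = 2.04 V.
I_D = ½ k_p V_ov² = 0.5 × 4.89 × 2.04² = 10.2 mA.

I_D = 10.2 mA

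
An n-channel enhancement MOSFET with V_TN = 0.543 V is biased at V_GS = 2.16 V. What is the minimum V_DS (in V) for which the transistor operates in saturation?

The boundary between triode and saturation is V_DS = V_GS − V_TN = V_ov.
V_ov = 2.16 − 0.543 = 1.62 V.

V_DS,sat = 1.62 V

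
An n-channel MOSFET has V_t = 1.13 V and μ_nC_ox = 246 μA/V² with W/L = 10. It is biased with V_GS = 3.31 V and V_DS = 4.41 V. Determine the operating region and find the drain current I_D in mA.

Saturation; I_D = 5.85 mA

k_n = μ_nC_ox · (W/L) = 2.46 mA/V².
V_ov = V_GS − V_t = 3.31 − 1.13 = 2.18 V.
Since V_DS = 4.41 V ≥ V_ov = 2.18 V, the device is in saturation.
I_D = ½ k_n V_ov² = 0.5 × 2.46 × 2.18² = 5.85 mA.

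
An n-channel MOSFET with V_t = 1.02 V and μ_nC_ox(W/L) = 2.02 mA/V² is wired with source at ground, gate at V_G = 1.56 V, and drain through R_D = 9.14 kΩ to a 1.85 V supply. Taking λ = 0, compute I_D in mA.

I_D = 0.180 mA

V_GS = V_G = 1.56 V, so V_ov = 1.56 − 1.02 = 0.54 V.
Assume saturation: I_D = ½ k_n V_ov² = 0.5 × 2.02 × 0.54² = 0.295 mA, giving V_DS = V_DD − I_D R_D = 1.85 − 0.295 × 9.14 = -0.842 V.
But -0.842 V < V_ov = 0.54 V, so the device is actually in triode.
In triode I_D = k_n[V_ov V_DS − ½ V_DS²] and I_D = (V_DD − V_DS)/R_D. Equating: 9.23 V_DS² − 10.97 V_DS + 1.85 = 0, giving V_DS = 0.203 V (the root below V_ov).
I_D = (1.85 − 0.203) / 9.14 = 0.18 mA.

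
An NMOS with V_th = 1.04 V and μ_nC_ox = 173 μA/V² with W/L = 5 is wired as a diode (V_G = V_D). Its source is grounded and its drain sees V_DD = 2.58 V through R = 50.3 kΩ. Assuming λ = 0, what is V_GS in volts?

With gate tied to drain, V_GS = V_DS ≥ V_GS − V_th, so the device is in saturation.
k_n = μ_nC_ox · (W/L) = 0.865 mA/V².
KCL at the drain: ½ k_n (V_GS − V_th)² = (V_DD − V_GS)/R.
Let x = V_GS − 1.04. Then 21.8 x² + x − 1.54 = 0, giving x = 0.244 V (positive root), so V_GS = 1.28 V.
I_D = (V_DD − V_GS)/R = (2.58 − 1.28) / 50.3 = 0.0258 mA.

V_GS = 1.28 V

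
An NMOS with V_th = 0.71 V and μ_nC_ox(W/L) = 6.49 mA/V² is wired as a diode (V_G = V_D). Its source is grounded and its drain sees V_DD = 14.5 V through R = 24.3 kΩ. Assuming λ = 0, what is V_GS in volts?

With gate tied to drain, V_GS = V_DS ≥ V_GS − V_th, so the device is in saturation.
KCL at the drain: ½ k_n (V_GS − V_th)² = (V_DD − V_GS)/R.
Let x = V_GS − 0.71. Then 78.9 x² + x − 13.79 = 0, giving x = 0.412 V (positive root), so V_GS = 1.12 V.
I_D = (V_DD − V_GS)/R = (14.5 − 1.12) / 24.3 = 0.551 mA.

V_GS = 1.12 V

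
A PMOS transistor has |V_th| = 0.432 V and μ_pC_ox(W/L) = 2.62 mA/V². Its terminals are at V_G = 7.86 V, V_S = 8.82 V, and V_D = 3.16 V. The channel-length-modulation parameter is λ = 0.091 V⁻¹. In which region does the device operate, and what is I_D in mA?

Saturation; I_D = 0.553 mA

V_SG = V_S − V_G = 8.82 − 7.86 = 0.96 V; V_SD = V_S − V_D = 8.82 − 3.16 = 5.66 V.
V_ov = V_SG − |V_th| = 0.96 − 0.432 = 0.528 V.
Since V_SD = 5.66 V ≥ V_ov = 0.528 V, the device is in saturation.
I_D = ½ k_p V_ov² (1 + λ V_SD) = 0.5 × 2.62 × 0.528² × (1 + 0.091 × 5.66) = 0.553 mA.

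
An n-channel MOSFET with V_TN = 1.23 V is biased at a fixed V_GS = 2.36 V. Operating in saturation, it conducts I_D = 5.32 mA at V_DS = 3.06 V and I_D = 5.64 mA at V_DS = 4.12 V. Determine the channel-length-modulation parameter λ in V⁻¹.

λ = 0.0687 V⁻¹

With V_GS fixed, I_D ∝ (1 + λ V_DS) in saturation, so I_D2/I_D1 = (1 + λ V_DS2)/(1 + λ V_DS1).
5.64/5.32 = 1.06 = (1 + 4.12 λ)/(1 + 3.06 λ).
Solving: λ (I_D1 V_DS2 − I_D2 V_DS1) = I_D2 − I_D1, so λ = (5.64 − 5.32) / (5.32 × 4.12 − 5.64 × 3.06) = 0.32 / 4.66 = 0.0687 V⁻¹.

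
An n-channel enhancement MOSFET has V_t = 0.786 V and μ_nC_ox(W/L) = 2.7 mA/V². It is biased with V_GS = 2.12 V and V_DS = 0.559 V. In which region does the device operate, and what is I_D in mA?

V_ov = V_GS − V_t = 2.12 − 0.786 = 1.33 V.
Since V_DS = 0.559 V < V_ov = 1.33 V, the device is in the triode region.
I_D = k_n [V_ov · V_DS − ½ V_DS²] = 2.7 × [1.33 × 0.559 − 0.5 × 0.559²] = 1.59 mA.

Triode; I_D = 1.59 mA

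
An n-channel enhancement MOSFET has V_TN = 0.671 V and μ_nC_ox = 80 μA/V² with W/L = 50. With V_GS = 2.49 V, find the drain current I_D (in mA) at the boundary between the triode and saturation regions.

At the boundary V_DS = V_ov = V_GS − V_TN = 2.49 − 0.671 = 1.82 V.
k_n = μ_nC_ox · (W/L) = 4 mA/V².
I_D = ½ k_n V_ov² = 0.5 × 4 × 1.82² = 6.62 mA.

I_D = 6.62 mA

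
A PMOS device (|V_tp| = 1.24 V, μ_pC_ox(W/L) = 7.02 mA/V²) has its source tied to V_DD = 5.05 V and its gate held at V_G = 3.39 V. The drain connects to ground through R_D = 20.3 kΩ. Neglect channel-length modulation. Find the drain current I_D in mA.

I_D = 0.244 mA

V_SG = V_DD − V_G = 5.05 − 3.39 = 1.66 V, so V_ov = 1.66 − 1.24 = 0.42 V.
Assume saturation: I_D = ½ k_p V_ov² = 0.5 × 7.02 × 0.42² = 0.619 mA, giving V_SD = V_DD − I_D R_D = 5.05 − 0.619 × 20.3 = -7.52 V.
But -7.52 V < V_ov = 0.42 V, so the device is actually in triode.
In triode I_D = k_p[V_ov V_SD − ½ V_SD²] and I_D = (V_DD − V_SD)/R_D. Equating: 71.3 V_SD² − 60.85 V_SD + 5.05 = 0, giving V_SD = 0.0931 V (the root below V_ov).
I_D = (5.05 − 0.0931) / 20.3 = 0.244 mA.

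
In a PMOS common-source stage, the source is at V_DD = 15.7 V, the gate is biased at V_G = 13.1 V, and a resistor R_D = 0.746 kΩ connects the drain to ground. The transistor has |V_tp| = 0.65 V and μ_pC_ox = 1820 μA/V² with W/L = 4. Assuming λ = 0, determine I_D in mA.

V_SG = V_DD − V_G = 15.7 − 13.1 = 2.6 V, so V_ov = 2.6 − 0.65 = 1.95 V.
k_p = μ_pC_ox · (W/L) = 7.28 mA/V².
Assume saturation: I_D = ½ k_p V_ov² = 0.5 × 7.28 × 1.95² = 13.8 mA, giving V_SD = V_DD − I_D R_D = 15.7 − 13.8 × 0.746 = 5.37 V.
V_SD = 5.37 V ≥ V_ov = 1.95 V, confirming saturation.

I_D = 13.8 mA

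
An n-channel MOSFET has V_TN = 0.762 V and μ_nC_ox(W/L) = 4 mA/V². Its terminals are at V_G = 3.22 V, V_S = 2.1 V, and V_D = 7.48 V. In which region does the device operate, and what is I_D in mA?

Saturation; I_D = 0.256 mA

V_GS = V_G − V_S = 3.22 − 2.1 = 1.12 V; V_DS = V_D − V_S = 7.48 − 2.1 = 5.38 V.
V_ov = V_GS − V_TN = 1.12 − 0.762 = 0.358 V.
Since V_DS = 5.38 V ≥ V_ov = 0.358 V, the device is in saturation.
I_D = ½ k_n V_ov² = 0.5 × 4 × 0.358² = 0.256 mA.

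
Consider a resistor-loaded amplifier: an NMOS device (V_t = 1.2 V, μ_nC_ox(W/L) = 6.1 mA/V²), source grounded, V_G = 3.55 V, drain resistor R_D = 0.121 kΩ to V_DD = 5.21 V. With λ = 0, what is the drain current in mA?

I_D = 16.8 mA

V_GS = V_G = 3.55 V, so V_ov = 3.55 − 1.2 = 2.35 V.
Assume saturation: I_D = ½ k_n V_ov² = 0.5 × 6.1 × 2.35² = 16.8 mA, giving V_DS = V_DD − I_D R_D = 5.21 − 16.8 × 0.121 = 3.17 V.
V_DS = 3.17 V ≥ V_ov = 2.35 V, confirming saturation.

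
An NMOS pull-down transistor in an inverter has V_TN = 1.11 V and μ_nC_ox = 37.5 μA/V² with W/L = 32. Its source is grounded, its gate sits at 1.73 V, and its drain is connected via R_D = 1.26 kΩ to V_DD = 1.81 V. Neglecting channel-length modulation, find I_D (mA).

I_D = 0.231 mA

V_GS = V_G = 1.73 V, so V_ov = 1.73 − 1.11 = 0.62 V.
k_n = μ_nC_ox · (W/L) = 1.2 mA/V².
Assume saturation: I_D = ½ k_n V_ov² = 0.5 × 1.2 × 0.62² = 0.231 mA, giving V_DS = V_DD − I_D R_D = 1.81 − 0.231 × 1.26 = 1.52 V.
V_DS = 1.52 V ≥ V_ov = 0.62 V, confirming saturation.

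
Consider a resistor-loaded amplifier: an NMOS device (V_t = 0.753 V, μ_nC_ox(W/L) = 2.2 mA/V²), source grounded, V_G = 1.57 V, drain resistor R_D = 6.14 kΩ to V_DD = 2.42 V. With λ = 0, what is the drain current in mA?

V_GS = V_G = 1.57 V, so V_ov = 1.57 − 0.753 = 0.817 V.
Assume saturation: I_D = ½ k_n V_ov² = 0.5 × 2.2 × 0.817² = 0.734 mA, giving V_DS = V_DD − I_D R_D = 2.42 − 0.734 × 6.14 = -2.09 V.
But -2.09 V < V_ov = 0.817 V, so the device is actually in triode.
In triode I_D = k_n[V_ov V_DS − ½ V_DS²] and I_D = (V_DD − V_DS)/R_D. Equating: 6.75 V_DS² − 12.04 V_DS + 2.42 = 0, giving V_DS = 0.231 V (the root below V_ov).
I_D = (2.42 − 0.231) / 6.14 = 0.357 mA.

I_D = 0.357 mA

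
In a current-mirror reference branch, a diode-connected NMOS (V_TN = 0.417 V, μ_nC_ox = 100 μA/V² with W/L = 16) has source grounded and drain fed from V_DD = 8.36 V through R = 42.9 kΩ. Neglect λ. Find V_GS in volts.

V_GS = 0.884 V

With gate tied to drain, V_GS = V_DS ≥ V_GS − V_TN, so the device is in saturation.
k_n = μ_nC_ox · (W/L) = 1.6 mA/V².
KCL at the drain: ½ k_n (V_GS − V_TN)² = (V_DD − V_GS)/R.
Let x = V_GS − 0.417. Then 34.3 x² + x − 7.943 = 0, giving x = 0.467 V (positive root), so V_GS = 0.884 V.
I_D = (V_DD − V_GS)/R = (8.36 − 0.884) / 42.9 = 0.174 mA.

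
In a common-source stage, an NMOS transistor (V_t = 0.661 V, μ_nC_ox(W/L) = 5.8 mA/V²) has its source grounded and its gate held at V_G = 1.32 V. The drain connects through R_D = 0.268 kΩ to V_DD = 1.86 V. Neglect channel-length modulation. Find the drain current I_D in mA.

I_D = 1.26 mA

V_GS = V_G = 1.32 V, so V_ov = 1.32 − 0.661 = 0.659 V.
Assume saturation: I_D = ½ k_n V_ov² = 0.5 × 5.8 × 0.659² = 1.26 mA, giving V_DS = V_DD − I_D R_D = 1.86 − 1.26 × 0.268 = 1.52 V.
V_DS = 1.52 V ≥ V_ov = 0.659 V, confirming saturation.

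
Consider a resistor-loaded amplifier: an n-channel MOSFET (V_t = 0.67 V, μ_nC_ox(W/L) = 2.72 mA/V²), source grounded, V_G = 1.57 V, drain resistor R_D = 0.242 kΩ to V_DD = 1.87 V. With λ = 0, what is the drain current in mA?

V_GS = V_G = 1.57 V, so V_ov = 1.57 − 0.67 = 0.9 V.
Assume saturation: I_D = ½ k_n V_ov² = 0.5 × 2.72 × 0.9² = 1.1 mA, giving V_DS = V_DD − I_D R_D = 1.87 − 1.1 × 0.242 = 1.6 V.
V_DS = 1.6 V ≥ V_ov = 0.9 V, confirming saturation.

I_D = 1.10 mA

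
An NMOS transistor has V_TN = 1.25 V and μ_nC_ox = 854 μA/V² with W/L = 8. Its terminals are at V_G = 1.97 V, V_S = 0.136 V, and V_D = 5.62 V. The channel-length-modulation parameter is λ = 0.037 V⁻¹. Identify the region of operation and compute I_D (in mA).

V_GS = V_G − V_S = 1.97 − 0.136 = 1.83 V; V_DS = V_D − V_S = 5.62 − 0.136 = 5.48 V.
k_n = μ_nC_ox · (W/L) = 6.832 mA/V².
V_ov = V_GS − V_TN = 1.83 − 1.25 = 0.584 V.
Since V_DS = 5.48 V ≥ V_ov = 0.584 V, the device is in saturation.
I_D = ½ k_n V_ov² (1 + λ V_DS) = 0.5 × 6.832 × 0.584² × (1 + 0.037 × 5.48) = 1.4 mA.

Saturation; I_D = 1.40 mA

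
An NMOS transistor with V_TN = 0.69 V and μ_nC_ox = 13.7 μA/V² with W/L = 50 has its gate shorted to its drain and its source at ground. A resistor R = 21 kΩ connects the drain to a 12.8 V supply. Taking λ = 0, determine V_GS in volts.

V_GS = 1.92 V

With gate tied to drain, V_GS = V_DS ≥ V_GS − V_TN, so the device is in saturation.
k_n = μ_nC_ox · (W/L) = 0.685 mA/V².
KCL at the drain: ½ k_n (V_GS − V_TN)² = (V_DD − V_GS)/R.
Let x = V_GS − 0.69. Then 7.19 x² + x − 12.11 = 0, giving x = 1.23 V (positive root), so V_GS = 1.92 V.
I_D = (V_DD − V_GS)/R = (12.8 − 1.92) / 21 = 0.518 mA.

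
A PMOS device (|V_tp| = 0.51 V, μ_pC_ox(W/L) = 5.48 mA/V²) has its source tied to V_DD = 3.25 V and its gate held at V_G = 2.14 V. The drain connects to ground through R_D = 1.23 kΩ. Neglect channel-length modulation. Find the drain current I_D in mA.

I_D = 0.986 mA

V_SG = V_DD − V_G = 3.25 − 2.14 = 1.11 V, so V_ov = 1.11 − 0.51 = 0.6 V.
Assume saturation: I_D = ½ k_p V_ov² = 0.5 × 5.48 × 0.6² = 0.986 mA, giving V_SD = V_DD − I_D R_D = 3.25 − 0.986 × 1.23 = 2.04 V.
V_SD = 2.04 V ≥ V_ov = 0.6 V, confirming saturation.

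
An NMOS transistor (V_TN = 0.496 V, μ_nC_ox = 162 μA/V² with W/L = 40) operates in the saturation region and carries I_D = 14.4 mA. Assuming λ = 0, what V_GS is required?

V_GS = 2.60 V

k_n = μ_nC_ox · (W/L) = 6.48 mA/V².
In saturation I_D = ½ k_n (V_GS − V_TN)², so V_GS − V_TN = √(2 I_D / k_n) = √(2 × 14.4 / 6.48) = 2.11 V.
V_GS = 0.496 + 2.11 = 2.6 V.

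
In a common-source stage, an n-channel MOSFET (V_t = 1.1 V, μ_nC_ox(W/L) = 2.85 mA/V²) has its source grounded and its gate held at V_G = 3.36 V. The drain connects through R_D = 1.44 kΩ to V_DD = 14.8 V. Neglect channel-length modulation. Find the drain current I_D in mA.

V_GS = V_G = 3.36 V, so V_ov = 3.36 − 1.1 = 2.26 V.
Assume saturation: I_D = ½ k_n V_ov² = 0.5 × 2.85 × 2.26² = 7.28 mA, giving V_DS = V_DD − I_D R_D = 14.8 − 7.28 × 1.44 = 4.32 V.
V_DS = 4.32 V ≥ V_ov = 2.26 V, confirming saturation.

I_D = 7.28 mA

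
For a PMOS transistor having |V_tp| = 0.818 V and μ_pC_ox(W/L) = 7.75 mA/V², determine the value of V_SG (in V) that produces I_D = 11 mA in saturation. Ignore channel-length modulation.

In saturation I_D = ½ k_p (V_SG − |V_tp|)², so V_SG − |V_tp| = √(2 I_D / k_p) = √(2 × 11 / 7.75) = 1.68 V.
V_SG = 0.818 + 1.68 = 2.5 V.

V_SG = 2.50 V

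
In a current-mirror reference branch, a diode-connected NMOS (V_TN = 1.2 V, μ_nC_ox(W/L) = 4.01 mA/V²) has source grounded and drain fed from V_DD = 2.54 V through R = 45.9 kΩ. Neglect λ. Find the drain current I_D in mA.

I_D = 0.0267 mA

With gate tied to drain, V_GS = V_DS ≥ V_GS − V_TN, so the device is in saturation.
KCL at the drain: ½ k_n (V_GS − V_TN)² = (V_DD − V_GS)/R.
Let x = V_GS − 1.2. Then 92 x² + x − 1.34 = 0, giving x = 0.115 V (positive root), so V_GS = 1.32 V.
I_D = (V_DD − V_GS)/R = (2.54 − 1.32) / 45.9 = 0.0267 mA.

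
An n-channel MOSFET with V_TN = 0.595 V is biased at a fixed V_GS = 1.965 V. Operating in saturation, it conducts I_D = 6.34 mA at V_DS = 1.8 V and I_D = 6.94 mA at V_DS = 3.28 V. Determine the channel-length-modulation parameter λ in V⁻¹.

With V_GS fixed, I_D ∝ (1 + λ V_DS) in saturation, so I_D2/I_D1 = (1 + λ V_DS2)/(1 + λ V_DS1).
6.94/6.34 = 1.095 = (1 + 3.28 λ)/(1 + 1.8 λ).
Solving: λ (I_D1 V_DS2 − I_D2 V_DS1) = I_D2 − I_D1, so λ = (6.94 − 6.34) / (6.34 × 3.28 − 6.94 × 1.8) = 0.6 / 8.3 = 0.0723 V⁻¹.

λ = 0.0723 V⁻¹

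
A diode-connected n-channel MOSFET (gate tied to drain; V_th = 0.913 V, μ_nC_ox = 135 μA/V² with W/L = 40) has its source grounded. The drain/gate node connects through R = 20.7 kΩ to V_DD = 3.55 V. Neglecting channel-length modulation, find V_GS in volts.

V_GS = 1.12 V

With gate tied to drain, V_GS = V_DS ≥ V_GS − V_th, so the device is in saturation.
k_n = μ_nC_ox · (W/L) = 5.4 mA/V².
KCL at the drain: ½ k_n (V_GS − V_th)² = (V_DD − V_GS)/R.
Let x = V_GS − 0.913. Then 55.9 x² + x − 2.637 = 0, giving x = 0.208 V (positive root), so V_GS = 1.12 V.
I_D = (V_DD − V_GS)/R = (3.55 − 1.12) / 20.7 = 0.117 mA.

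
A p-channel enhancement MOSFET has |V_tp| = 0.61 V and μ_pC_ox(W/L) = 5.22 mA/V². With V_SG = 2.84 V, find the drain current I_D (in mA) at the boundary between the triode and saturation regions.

At the boundary V_SD = V_ov = V_SG − |V_tp| = 2.84 − 0.61 = 2.23 V.
I_D = ½ k_p V_ov² = 0.5 × 5.22 × 2.23² = 13 mA.

I_D = 13.0 mA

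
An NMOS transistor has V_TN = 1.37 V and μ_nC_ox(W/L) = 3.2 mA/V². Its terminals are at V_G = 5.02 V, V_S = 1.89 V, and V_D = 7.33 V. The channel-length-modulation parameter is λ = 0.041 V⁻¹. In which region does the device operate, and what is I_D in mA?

V_GS = V_G − V_S = 5.02 − 1.89 = 3.13 V; V_DS = V_D − V_S = 7.33 − 1.89 = 5.44 V.
V_ov = V_GS − V_TN = 3.13 − 1.37 = 1.76 V.
Since V_DS = 5.44 V ≥ V_ov = 1.76 V, the device is in saturation.
I_D = ½ k_n V_ov² (1 + λ V_DS) = 0.5 × 3.2 × 1.76² × (1 + 0.041 × 5.44) = 6.06 mA.

Saturation; I_D = 6.06 mA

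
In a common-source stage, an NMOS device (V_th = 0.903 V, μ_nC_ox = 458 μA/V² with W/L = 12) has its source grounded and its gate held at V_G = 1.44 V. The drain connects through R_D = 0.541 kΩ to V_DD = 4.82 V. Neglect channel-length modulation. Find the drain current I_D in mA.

I_D = 0.792 mA

V_GS = V_G = 1.44 V, so V_ov = 1.44 − 0.903 = 0.537 V.
k_n = μ_nC_ox · (W/L) = 5.496 mA/V².
Assume saturation: I_D = ½ k_n V_ov² = 0.5 × 5.496 × 0.537² = 0.792 mA, giving V_DS = V_DD − I_D R_D = 4.82 − 0.792 × 0.541 = 4.39 V.
V_DS = 4.39 V ≥ V_ov = 0.537 V, confirming saturation.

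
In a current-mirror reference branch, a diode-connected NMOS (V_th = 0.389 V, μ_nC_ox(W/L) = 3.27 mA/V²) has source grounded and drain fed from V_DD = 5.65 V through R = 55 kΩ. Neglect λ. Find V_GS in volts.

V_GS = 0.625 V

With gate tied to drain, V_GS = V_DS ≥ V_GS − V_th, so the device is in saturation.
KCL at the drain: ½ k_n (V_GS − V_th)² = (V_DD − V_GS)/R.
Let x = V_GS − 0.389. Then 89.9 x² + x − 5.261 = 0, giving x = 0.236 V (positive root), so V_GS = 0.625 V.
I_D = (V_DD − V_GS)/R = (5.65 − 0.625) / 55 = 0.0914 mA.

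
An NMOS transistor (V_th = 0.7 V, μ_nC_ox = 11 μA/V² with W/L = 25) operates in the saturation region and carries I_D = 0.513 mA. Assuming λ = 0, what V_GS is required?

V_GS = 2.63 V

k_n = μ_nC_ox · (W/L) = 0.275 mA/V².
In saturation I_D = ½ k_n (V_GS − V_th)², so V_GS − V_th = √(2 I_D / k_n) = √(2 × 0.513 / 0.275) = 1.93 V.
V_GS = 0.7 + 1.93 = 2.63 V.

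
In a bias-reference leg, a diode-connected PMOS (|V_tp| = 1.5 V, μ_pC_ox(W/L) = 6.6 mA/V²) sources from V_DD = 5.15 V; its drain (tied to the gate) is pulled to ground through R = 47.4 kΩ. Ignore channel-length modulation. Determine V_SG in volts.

V_SG = 1.65 V

With gate tied to drain, V_SG = V_SD ≥ V_SG − |V_tp|, so the device is in saturation.
KCL at the drain: ½ k_p (V_SG − |V_tp|)² = (V_DD − V_SG)/R.
Let x = V_SG − 1.5. Then 156 x² + x − 3.65 = 0, giving x = 0.15 V (positive root), so V_SG = 1.65 V.
I_D = (V_DD − V_SG)/R = (5.15 − 1.65) / 47.4 = 0.0738 mA.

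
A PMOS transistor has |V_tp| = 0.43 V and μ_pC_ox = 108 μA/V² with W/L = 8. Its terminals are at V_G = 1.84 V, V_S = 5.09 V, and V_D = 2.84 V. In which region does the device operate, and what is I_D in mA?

Triode; I_D = 3.30 mA

V_SG = V_S − V_G = 5.09 − 1.84 = 3.25 V; V_SD = V_S − V_D = 5.09 − 2.84 = 2.25 V.
k_p = μ_pC_ox · (W/L) = 0.864 mA/V².
V_ov = V_SG − |V_tp| = 3.25 − 0.43 = 2.82 V.
Since V_SD = 2.25 V < V_ov = 2.82 V, the device is in the triode region.
I_D = k_p [V_ov · V_SD − ½ V_SD²] = 0.864 × [2.82 × 2.25 − 0.5 × 2.25²] = 3.3 mA.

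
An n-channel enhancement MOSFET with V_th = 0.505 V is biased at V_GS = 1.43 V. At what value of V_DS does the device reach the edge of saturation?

The boundary between triode and saturation is V_DS = V_GS − V_th = V_ov.
V_ov = 1.43 − 0.505 = 0.925 V.

V_DS,sat = 0.925 V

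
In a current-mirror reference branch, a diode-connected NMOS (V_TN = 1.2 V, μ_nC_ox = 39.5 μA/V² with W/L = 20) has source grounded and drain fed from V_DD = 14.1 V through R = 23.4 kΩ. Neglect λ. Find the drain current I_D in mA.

I_D = 0.503 mA

With gate tied to drain, V_GS = V_DS ≥ V_GS − V_TN, so the device is in saturation.
k_n = μ_nC_ox · (W/L) = 0.79 mA/V².
KCL at the drain: ½ k_n (V_GS − V_TN)² = (V_DD − V_GS)/R.
Let x = V_GS − 1.2. Then 9.24 x² + x − 12.9 = 0, giving x = 1.13 V (positive root), so V_GS = 2.33 V.
I_D = (V_DD − V_GS)/R = (14.1 − 2.33) / 23.4 = 0.503 mA.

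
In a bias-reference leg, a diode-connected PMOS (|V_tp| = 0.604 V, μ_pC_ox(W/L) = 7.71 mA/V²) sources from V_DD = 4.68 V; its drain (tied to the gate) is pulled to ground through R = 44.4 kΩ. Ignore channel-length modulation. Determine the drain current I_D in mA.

With gate tied to drain, V_SG = V_SD ≥ V_SG − |V_tp|, so the device is in saturation.
KCL at the drain: ½ k_p (V_SG − |V_tp|)² = (V_DD − V_SG)/R.
Let x = V_SG − 0.604. Then 171 x² + x − 4.076 = 0, giving x = 0.151 V (positive root), so V_SG = 0.755 V.
I_D = (V_DD − V_SG)/R = (4.68 − 0.755) / 44.4 = 0.0884 mA.

I_D = 0.0884 mA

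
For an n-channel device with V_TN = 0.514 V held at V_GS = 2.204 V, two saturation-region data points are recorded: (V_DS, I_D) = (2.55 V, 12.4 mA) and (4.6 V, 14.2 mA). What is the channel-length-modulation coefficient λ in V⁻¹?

λ = 0.0864 V⁻¹

With V_GS fixed, I_D ∝ (1 + λ V_DS) in saturation, so I_D2/I_D1 = (1 + λ V_DS2)/(1 + λ V_DS1).
14.2/12.4 = 1.145 = (1 + 4.6 λ)/(1 + 2.55 λ).
Solving: λ (I_D1 V_DS2 − I_D2 V_DS1) = I_D2 − I_D1, so λ = (14.2 − 12.4) / (12.4 × 4.6 − 14.2 × 2.55) = 1.8 / 20.8 = 0.0864 V⁻¹.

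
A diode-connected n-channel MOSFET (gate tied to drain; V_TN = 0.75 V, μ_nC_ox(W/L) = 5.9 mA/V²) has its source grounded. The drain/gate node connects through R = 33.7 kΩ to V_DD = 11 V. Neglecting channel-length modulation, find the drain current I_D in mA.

With gate tied to drain, V_GS = V_DS ≥ V_GS − V_TN, so the device is in saturation.
KCL at the drain: ½ k_n (V_GS − V_TN)² = (V_DD − V_GS)/R.
Let x = V_GS − 0.75. Then 99.4 x² + x − 10.25 = 0, giving x = 0.316 V (positive root), so V_GS = 1.07 V.
I_D = (V_DD − V_GS)/R = (11 − 1.07) / 33.7 = 0.295 mA.

I_D = 0.295 mA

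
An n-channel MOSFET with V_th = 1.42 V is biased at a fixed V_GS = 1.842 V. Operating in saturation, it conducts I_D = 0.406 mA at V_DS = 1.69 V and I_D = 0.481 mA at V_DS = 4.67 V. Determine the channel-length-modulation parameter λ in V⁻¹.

λ = 0.0692 V⁻¹

With V_GS fixed, I_D ∝ (1 + λ V_DS) in saturation, so I_D2/I_D1 = (1 + λ V_DS2)/(1 + λ V_DS1).
0.481/0.406 = 1.185 = (1 + 4.67 λ)/(1 + 1.69 λ).
Solving: λ (I_D1 V_DS2 − I_D2 V_DS1) = I_D2 − I_D1, so λ = (0.481 − 0.406) / (0.406 × 4.67 − 0.481 × 1.69) = 0.075 / 1.08 = 0.0692 V⁻¹.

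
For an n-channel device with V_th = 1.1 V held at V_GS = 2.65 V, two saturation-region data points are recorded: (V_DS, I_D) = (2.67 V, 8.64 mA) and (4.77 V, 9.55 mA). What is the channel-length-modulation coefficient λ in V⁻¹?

λ = 0.0579 V⁻¹

With V_GS fixed, I_D ∝ (1 + λ V_DS) in saturation, so I_D2/I_D1 = (1 + λ V_DS2)/(1 + λ V_DS1).
9.55/8.64 = 1.105 = (1 + 4.77 λ)/(1 + 2.67 λ).
Solving: λ (I_D1 V_DS2 − I_D2 V_DS1) = I_D2 − I_D1, so λ = (9.55 − 8.64) / (8.64 × 4.77 − 9.55 × 2.67) = 0.91 / 15.7 = 0.0579 V⁻¹.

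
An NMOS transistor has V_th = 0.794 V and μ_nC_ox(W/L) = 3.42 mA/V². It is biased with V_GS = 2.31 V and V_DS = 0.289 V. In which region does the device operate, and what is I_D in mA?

V_ov = V_GS − V_th = 2.31 − 0.794 = 1.52 V.
Since V_DS = 0.289 V < V_ov = 1.52 V, the device is in the triode region.
I_D = k_n [V_ov · V_DS − ½ V_DS²] = 3.42 × [1.52 × 0.289 − 0.5 × 0.289²] = 1.36 mA.

Triode; I_D = 1.36 mA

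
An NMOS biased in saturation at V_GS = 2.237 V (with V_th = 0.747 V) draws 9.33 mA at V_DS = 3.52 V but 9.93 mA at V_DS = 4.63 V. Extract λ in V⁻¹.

With V_GS fixed, I_D ∝ (1 + λ V_DS) in saturation, so I_D2/I_D1 = (1 + λ V_DS2)/(1 + λ V_DS1).
9.93/9.33 = 1.064 = (1 + 4.63 λ)/(1 + 3.52 λ).
Solving: λ (I_D1 V_DS2 − I_D2 V_DS1) = I_D2 − I_D1, so λ = (9.93 − 9.33) / (9.33 × 4.63 − 9.93 × 3.52) = 0.6 / 8.24 = 0.0728 V⁻¹.

λ = 0.0728 V⁻¹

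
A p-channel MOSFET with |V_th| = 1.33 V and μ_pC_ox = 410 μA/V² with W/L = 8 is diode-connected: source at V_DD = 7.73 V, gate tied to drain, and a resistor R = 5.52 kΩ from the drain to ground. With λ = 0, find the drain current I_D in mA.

I_D = 1.02 mA

With gate tied to drain, V_SG = V_SD ≥ V_SG − |V_th|, so the device is in saturation.
k_p = μ_pC_ox · (W/L) = 3.28 mA/V².
KCL at the drain: ½ k_p (V_SG − |V_th|)² = (V_DD − V_SG)/R.
Let x = V_SG − 1.33. Then 9.05 x² + x − 6.4 = 0, giving x = 0.787 V (positive root), so V_SG = 2.12 V.
I_D = (V_DD − V_SG)/R = (7.73 − 2.12) / 5.52 = 1.02 mA.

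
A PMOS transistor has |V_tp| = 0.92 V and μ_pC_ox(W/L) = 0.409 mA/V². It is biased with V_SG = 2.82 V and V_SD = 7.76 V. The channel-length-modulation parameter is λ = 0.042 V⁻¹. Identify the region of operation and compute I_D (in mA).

V_ov = V_SG − |V_tp| = 2.82 − 0.92 = 1.9 V.
Since V_SD = 7.76 V ≥ V_ov = 1.9 V, the device is in saturation.
I_D = ½ k_p V_ov² (1 + λ V_SD) = 0.5 × 0.409 × 1.9² × (1 + 0.042 × 7.76) = 0.979 mA.

Saturation; I_D = 0.979 mA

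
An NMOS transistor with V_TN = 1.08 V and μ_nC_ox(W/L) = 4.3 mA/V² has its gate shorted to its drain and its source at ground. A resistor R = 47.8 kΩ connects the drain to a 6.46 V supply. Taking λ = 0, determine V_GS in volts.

V_GS = 1.30 V

With gate tied to drain, V_GS = V_DS ≥ V_GS − V_TN, so the device is in saturation.
KCL at the drain: ½ k_n (V_GS − V_TN)² = (V_DD − V_GS)/R.
Let x = V_GS − 1.08. Then 103 x² + x − 5.38 = 0, giving x = 0.224 V (positive root), so V_GS = 1.3 V.
I_D = (V_DD − V_GS)/R = (6.46 − 1.3) / 47.8 = 0.108 mA.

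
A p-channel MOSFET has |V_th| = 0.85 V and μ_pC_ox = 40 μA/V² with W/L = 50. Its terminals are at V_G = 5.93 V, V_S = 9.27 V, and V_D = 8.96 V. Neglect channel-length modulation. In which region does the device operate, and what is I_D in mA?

Triode; I_D = 1.45 mA

V_SG = V_S − V_G = 9.27 − 5.93 = 3.34 V; V_SD = V_S − V_D = 9.27 − 8.96 = 0.31 V.
k_p = μ_pC_ox · (W/L) = 2 mA/V².
V_ov = V_SG − |V_th| = 3.34 − 0.85 = 2.49 V.
Since V_SD = 0.31 V < V_ov = 2.49 V, the device is in the triode region.
I_D = k_p [V_ov · V_SD − ½ V_SD²] = 2 × [2.49 × 0.31 − 0.5 × 0.31²] = 1.45 mA.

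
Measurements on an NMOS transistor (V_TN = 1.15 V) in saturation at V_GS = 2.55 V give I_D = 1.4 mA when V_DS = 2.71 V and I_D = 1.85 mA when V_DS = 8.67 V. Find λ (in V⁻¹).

λ = 0.0632 V⁻¹

With V_GS fixed, I_D ∝ (1 + λ V_DS) in saturation, so I_D2/I_D1 = (1 + λ V_DS2)/(1 + λ V_DS1).
1.85/1.4 = 1.321 = (1 + 8.67 λ)/(1 + 2.71 λ).
Solving: λ (I_D1 V_DS2 − I_D2 V_DS1) = I_D2 − I_D1, so λ = (1.85 − 1.4) / (1.4 × 8.67 − 1.85 × 2.71) = 0.45 / 7.12 = 0.0632 V⁻¹.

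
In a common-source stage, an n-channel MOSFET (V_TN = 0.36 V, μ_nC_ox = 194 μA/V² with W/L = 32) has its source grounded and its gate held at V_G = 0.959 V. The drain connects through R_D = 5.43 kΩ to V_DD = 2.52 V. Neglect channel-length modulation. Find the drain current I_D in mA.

I_D = 0.440 mA

V_GS = V_G = 0.959 V, so V_ov = 0.959 − 0.36 = 0.599 V.
k_n = μ_nC_ox · (W/L) = 6.208 mA/V².
Assume saturation: I_D = ½ k_n V_ov² = 0.5 × 6.208 × 0.599² = 1.11 mA, giving V_DS = V_DD − I_D R_D = 2.52 − 1.11 × 5.43 = -3.53 V.
But -3.53 V < V_ov = 0.599 V, so the device is actually in triode.
In triode I_D = k_n[V_ov V_DS − ½ V_DS²] and I_D = (V_DD − V_DS)/R_D. Equating: 16.9 V_DS² − 21.19 V_DS + 2.52 = 0, giving V_DS = 0.133 V (the root below V_ov).
I_D = (2.52 − 0.133) / 5.43 = 0.44 mA.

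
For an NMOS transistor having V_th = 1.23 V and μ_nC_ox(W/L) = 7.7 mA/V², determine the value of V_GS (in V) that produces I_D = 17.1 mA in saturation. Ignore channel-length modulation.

V_GS = 3.34 V

In saturation I_D = ½ k_n (V_GS − V_th)², so V_GS − V_th = √(2 I_D / k_n) = √(2 × 17.1 / 7.7) = 2.11 V.
V_GS = 1.23 + 2.11 = 3.34 V.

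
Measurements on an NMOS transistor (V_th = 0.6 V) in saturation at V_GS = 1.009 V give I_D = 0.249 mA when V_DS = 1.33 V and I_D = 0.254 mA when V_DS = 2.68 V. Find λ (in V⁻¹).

λ = 0.0152 V⁻¹

With V_GS fixed, I_D ∝ (1 + λ V_DS) in saturation, so I_D2/I_D1 = (1 + λ V_DS2)/(1 + λ V_DS1).
0.254/0.249 = 1.02 = (1 + 2.68 λ)/(1 + 1.33 λ).
Solving: λ (I_D1 V_DS2 − I_D2 V_DS1) = I_D2 − I_D1, so λ = (0.254 − 0.249) / (0.249 × 2.68 − 0.254 × 1.33) = 0.005 / 0.33 = 0.0152 V⁻¹.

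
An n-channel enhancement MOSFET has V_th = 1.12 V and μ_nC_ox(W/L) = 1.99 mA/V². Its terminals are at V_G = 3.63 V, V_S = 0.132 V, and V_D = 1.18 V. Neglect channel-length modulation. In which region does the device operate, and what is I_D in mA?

Triode; I_D = 3.87 mA

V_GS = V_G − V_S = 3.63 − 0.132 = 3.5 V; V_DS = V_D − V_S = 1.18 − 0.132 = 1.05 V.
V_ov = V_GS − V_th = 3.5 − 1.12 = 2.38 V.
Since V_DS = 1.05 V < V_ov = 2.38 V, the device is in the triode region.
I_D = k_n [V_ov · V_DS − ½ V_DS²] = 1.99 × [2.38 × 1.05 − 0.5 × 1.05²] = 3.87 mA.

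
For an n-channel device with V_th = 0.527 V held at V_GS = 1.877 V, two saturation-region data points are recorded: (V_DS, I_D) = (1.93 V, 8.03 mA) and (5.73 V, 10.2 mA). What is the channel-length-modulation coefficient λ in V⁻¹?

With V_GS fixed, I_D ∝ (1 + λ V_DS) in saturation, so I_D2/I_D1 = (1 + λ V_DS2)/(1 + λ V_DS1).
10.2/8.03 = 1.27 = (1 + 5.73 λ)/(1 + 1.93 λ).
Solving: λ (I_D1 V_DS2 − I_D2 V_DS1) = I_D2 − I_D1, so λ = (10.2 − 8.03) / (8.03 × 5.73 − 10.2 × 1.93) = 2.17 / 26.3 = 0.0824 V⁻¹.

λ = 0.0824 V⁻¹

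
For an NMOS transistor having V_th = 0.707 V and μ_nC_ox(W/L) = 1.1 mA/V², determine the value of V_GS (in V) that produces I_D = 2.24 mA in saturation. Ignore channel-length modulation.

In saturation I_D = ½ k_n (V_GS − V_th)², so V_GS − V_th = √(2 I_D / k_n) = √(2 × 2.24 / 1.1) = 2.02 V.
V_GS = 0.707 + 2.02 = 2.73 V.

V_GS = 2.73 V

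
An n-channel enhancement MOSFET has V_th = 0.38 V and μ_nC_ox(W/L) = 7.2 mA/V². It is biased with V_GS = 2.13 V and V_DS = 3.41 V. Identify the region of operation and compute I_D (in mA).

V_ov = V_GS − V_th = 2.13 − 0.38 = 1.75 V.
Since V_DS = 3.41 V ≥ V_ov = 1.75 V, the device is in saturation.
I_D = ½ k_n V_ov² = 0.5 × 7.2 × 1.75² = 11 mA.

Saturation; I_D = 11.0 mA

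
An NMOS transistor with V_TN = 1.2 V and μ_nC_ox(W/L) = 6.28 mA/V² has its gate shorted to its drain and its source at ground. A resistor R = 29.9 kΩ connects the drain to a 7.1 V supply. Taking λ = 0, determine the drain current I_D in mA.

I_D = 0.189 mA

With gate tied to drain, V_GS = V_DS ≥ V_GS − V_TN, so the device is in saturation.
KCL at the drain: ½ k_n (V_GS − V_TN)² = (V_DD − V_GS)/R.
Let x = V_GS − 1.2. Then 93.9 x² + x − 5.9 = 0, giving x = 0.245 V (positive root), so V_GS = 1.45 V.
I_D = (V_DD − V_GS)/R = (7.1 − 1.45) / 29.9 = 0.189 mA.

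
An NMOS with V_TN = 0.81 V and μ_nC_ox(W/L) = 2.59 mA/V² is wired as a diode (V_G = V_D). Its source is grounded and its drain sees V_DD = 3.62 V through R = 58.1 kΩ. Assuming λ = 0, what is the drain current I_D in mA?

With gate tied to drain, V_GS = V_DS ≥ V_GS − V_TN, so the device is in saturation.
KCL at the drain: ½ k_n (V_GS − V_TN)² = (V_DD − V_GS)/R.
Let x = V_GS − 0.81. Then 75.2 x² + x − 2.81 = 0, giving x = 0.187 V (positive root), so V_GS = 0.997 V.
I_D = (V_DD − V_GS)/R = (3.62 − 0.997) / 58.1 = 0.0452 mA.

I_D = 0.0452 mA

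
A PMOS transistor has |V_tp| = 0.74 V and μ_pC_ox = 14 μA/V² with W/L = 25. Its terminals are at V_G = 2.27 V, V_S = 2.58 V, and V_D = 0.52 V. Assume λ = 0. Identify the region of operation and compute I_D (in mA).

V_SG = V_S − V_G = 2.58 − 2.27 = 0.31 V; V_SD = V_S − V_D = 2.58 − 0.52 = 2.06 V.
V_SG = 0.31 V < |V_tp| = 0.74 V, so the transistor is in cutoff.

Cutoff; I_D = 0 mA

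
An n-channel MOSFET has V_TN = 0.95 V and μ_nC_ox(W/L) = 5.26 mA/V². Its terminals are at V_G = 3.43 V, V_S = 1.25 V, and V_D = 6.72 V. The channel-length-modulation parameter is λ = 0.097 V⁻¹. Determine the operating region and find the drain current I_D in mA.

V_GS = V_G − V_S = 3.43 − 1.25 = 2.18 V; V_DS = V_D − V_S = 6.72 − 1.25 = 5.47 V.
V_ov = V_GS − V_TN = 2.18 − 0.95 = 1.23 V.
Since V_DS = 5.47 V ≥ V_ov = 1.23 V, the device is in saturation.
I_D = ½ k_n V_ov² (1 + λ V_DS) = 0.5 × 5.26 × 1.23² × (1 + 0.097 × 5.47) = 6.09 mA.

Saturation; I_D = 6.09 mA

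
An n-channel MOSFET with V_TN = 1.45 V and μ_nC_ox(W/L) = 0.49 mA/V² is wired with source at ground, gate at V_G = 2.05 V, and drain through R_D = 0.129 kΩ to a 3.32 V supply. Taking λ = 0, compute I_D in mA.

V_GS = V_G = 2.05 V, so V_ov = 2.05 − 1.45 = 0.6 V.
Assume saturation: I_D = ½ k_n V_ov² = 0.5 × 0.49 × 0.6² = 0.0882 mA, giving V_DS = V_DD − I_D R_D = 3.32 − 0.0882 × 0.129 = 3.31 V.
V_DS = 3.31 V ≥ V_ov = 0.6 V, confirming saturation.

I_D = 0.0882 mA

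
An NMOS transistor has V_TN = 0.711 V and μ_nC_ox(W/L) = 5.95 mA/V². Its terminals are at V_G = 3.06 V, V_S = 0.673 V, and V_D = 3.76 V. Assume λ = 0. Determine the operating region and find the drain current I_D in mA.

Saturation; I_D = 8.36 mA

V_GS = V_G − V_S = 3.06 − 0.673 = 2.39 V; V_DS = V_D − V_S = 3.76 − 0.673 = 3.09 V.
V_ov = V_GS − V_TN = 2.39 − 0.711 = 1.68 V.
Since V_DS = 3.09 V ≥ V_ov = 1.68 V, the device is in saturation.
I_D = ½ k_n V_ov² = 0.5 × 5.95 × 1.68² = 8.36 mA.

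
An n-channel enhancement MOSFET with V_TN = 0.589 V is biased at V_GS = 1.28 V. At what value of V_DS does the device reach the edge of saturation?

V_DS,sat = 0.691 V

The boundary between triode and saturation is V_DS = V_GS − V_TN = V_ov.
V_ov = 1.28 − 0.589 = 0.691 V.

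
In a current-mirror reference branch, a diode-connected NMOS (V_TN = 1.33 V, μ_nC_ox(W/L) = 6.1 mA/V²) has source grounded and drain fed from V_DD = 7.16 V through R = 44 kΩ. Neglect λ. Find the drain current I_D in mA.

With gate tied to drain, V_GS = V_DS ≥ V_GS − V_TN, so the device is in saturation.
KCL at the drain: ½ k_n (V_GS − V_TN)² = (V_DD − V_GS)/R.
Let x = V_GS − 1.33. Then 134 x² + x − 5.83 = 0, giving x = 0.205 V (positive root), so V_GS = 1.53 V.
I_D = (V_DD − V_GS)/R = (7.16 − 1.53) / 44 = 0.128 mA.

I_D = 0.128 mA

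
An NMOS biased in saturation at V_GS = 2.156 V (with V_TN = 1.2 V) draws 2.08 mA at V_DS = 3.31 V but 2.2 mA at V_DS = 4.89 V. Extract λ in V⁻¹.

With V_GS fixed, I_D ∝ (1 + λ V_DS) in saturation, so I_D2/I_D1 = (1 + λ V_DS2)/(1 + λ V_DS1).
2.2/2.08 = 1.058 = (1 + 4.89 λ)/(1 + 3.31 λ).
Solving: λ (I_D1 V_DS2 − I_D2 V_DS1) = I_D2 − I_D1, so λ = (2.2 − 2.08) / (2.08 × 4.89 − 2.2 × 3.31) = 0.12 / 2.89 = 0.0415 V⁻¹.

λ = 0.0415 V⁻¹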